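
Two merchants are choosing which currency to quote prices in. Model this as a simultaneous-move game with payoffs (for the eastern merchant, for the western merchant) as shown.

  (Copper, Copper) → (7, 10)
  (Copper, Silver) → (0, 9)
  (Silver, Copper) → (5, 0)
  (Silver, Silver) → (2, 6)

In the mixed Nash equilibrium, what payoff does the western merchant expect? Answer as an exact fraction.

60/7

The eastern merchant mixes with probability p on Copper, chosen so the western merchant is indifferent: 10p + 0(1−p) = 9p + 6(1−p) gives p = 6/7.
The western merchant's expected payoff is 10·6/7 + 0·1/7 = 60/7.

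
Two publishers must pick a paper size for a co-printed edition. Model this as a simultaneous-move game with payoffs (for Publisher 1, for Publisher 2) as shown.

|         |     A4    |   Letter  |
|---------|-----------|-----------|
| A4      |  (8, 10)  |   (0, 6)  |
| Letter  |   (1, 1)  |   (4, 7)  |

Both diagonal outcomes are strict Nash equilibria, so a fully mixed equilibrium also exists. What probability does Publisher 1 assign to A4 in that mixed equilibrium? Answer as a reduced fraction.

Publisher 1's mix p on A4 must make Publisher 2 indifferent between A4 and Letter.
Publisher 2's payoff from A4: 10p + 1(1−p). From Letter: 6p + 7(1−p).
Set equal: 4p = 6(1−p) → p = 6/10 = 3/5.

3/5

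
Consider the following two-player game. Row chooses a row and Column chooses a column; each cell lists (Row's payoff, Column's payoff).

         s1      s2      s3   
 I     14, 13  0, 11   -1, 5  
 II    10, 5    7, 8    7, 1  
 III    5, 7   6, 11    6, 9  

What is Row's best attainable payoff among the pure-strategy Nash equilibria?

(I, s1) is a pure NE (Row: 14 ≥ 10; Column: 13 ≥ 11). Row gets 14.
(II, s2) is a pure NE (Row: 7 ≥ 6; Column: 8 ≥ 5). Row gets 7.
Every other cell has a profitable deviation for at least one player. Highest of {14, 7} is 14.

14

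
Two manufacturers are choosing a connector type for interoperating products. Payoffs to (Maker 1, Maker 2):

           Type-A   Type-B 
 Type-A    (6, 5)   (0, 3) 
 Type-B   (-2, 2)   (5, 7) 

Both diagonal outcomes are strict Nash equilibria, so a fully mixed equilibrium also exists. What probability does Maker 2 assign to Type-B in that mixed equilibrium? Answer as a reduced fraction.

Maker 2's mix q on Type-A must make Maker 1 indifferent between Type-A and Type-B.
Maker 1's payoff from Type-A: 6q + 0(1−q). From Type-B: (-2)q + 5(1−q).
Set equal: 8q = 5(1−q) → q = 5/13.
Probability on Type-B is 1 − 5/13 = 8/13.

8/13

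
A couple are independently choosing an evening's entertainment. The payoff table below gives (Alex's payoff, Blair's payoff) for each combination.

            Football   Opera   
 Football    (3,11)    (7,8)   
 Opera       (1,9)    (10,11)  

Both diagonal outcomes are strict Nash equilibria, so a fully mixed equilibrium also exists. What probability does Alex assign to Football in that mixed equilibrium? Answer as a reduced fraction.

2/5

Alex's mix p on Football must make Blair indifferent between Football and Opera.
Blair's payoff from Football: 11p + 9(1−p). From Opera: 8p + 11(1−p).
Set equal: 3p = 2(1−p) → p = 2/5.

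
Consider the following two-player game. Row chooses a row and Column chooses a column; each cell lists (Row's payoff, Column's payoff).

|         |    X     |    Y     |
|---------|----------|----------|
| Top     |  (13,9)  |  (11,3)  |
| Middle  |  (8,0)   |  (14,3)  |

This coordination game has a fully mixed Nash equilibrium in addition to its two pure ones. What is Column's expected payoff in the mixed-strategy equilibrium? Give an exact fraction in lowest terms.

3

Row mixes with probability p on Top, chosen so Column is indifferent: 9p + 0(1−p) = 3p + 3(1−p) gives p = 1/3.
Column's expected payoff is 9·1/3 + 0·2/3 = 3.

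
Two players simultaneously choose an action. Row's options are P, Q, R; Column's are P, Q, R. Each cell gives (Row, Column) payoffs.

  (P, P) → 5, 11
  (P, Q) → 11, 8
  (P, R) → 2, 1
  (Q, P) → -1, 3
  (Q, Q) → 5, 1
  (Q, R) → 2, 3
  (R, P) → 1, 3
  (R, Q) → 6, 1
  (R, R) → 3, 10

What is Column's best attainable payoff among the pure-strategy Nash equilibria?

11

Both P is a pure NE (Row: 5 ≥ 1; Column: 11 ≥ 8). Column gets 11.
Both R is a pure NE (Row: 3 ≥ 2; Column: 10 ≥ 3). Column gets 10.
Every other cell has a profitable deviation for at least one player. Highest of {11, 10} is 11.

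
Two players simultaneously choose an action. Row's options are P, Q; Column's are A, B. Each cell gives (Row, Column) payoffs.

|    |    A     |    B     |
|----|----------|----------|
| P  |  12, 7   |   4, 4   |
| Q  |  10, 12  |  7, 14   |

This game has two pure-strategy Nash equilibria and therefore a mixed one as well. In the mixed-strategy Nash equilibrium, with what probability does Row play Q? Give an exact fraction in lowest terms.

3/5

Row's mix p on P must make Column indifferent between A and B.
Column's payoff from A: 7p + 12(1−p). From B: 4p + 14(1−p).
Set equal: 3p = 2(1−p) → p = 2/5.
Probability on Q is 1 − 2/5 = 3/5.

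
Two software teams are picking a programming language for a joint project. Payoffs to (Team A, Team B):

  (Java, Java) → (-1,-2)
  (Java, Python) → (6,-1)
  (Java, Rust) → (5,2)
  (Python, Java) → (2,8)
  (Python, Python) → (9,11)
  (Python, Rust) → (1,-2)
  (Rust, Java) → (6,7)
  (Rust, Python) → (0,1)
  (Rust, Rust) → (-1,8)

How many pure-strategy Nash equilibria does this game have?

2

(Java, Rust): Team A gets 5 (best alternative 1); Team B gets 2 (best alternative -1). Neither deviates — NE.
Both Python: Team A gets 9 (best alternative 6); Team B gets 11 (best alternative 8). Neither deviates — NE.
Both Java is not a NE: Team A would switch to Rust (6 > -1).
No other cell survives both best-response checks, so there are 2 pure NE.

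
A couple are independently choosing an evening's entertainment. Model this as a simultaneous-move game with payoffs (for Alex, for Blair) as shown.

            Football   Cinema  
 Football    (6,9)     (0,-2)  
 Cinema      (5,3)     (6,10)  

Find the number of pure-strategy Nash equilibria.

Both Football: Alex gets 6 (best alternative 5); Blair gets 9 (best alternative -2). Neither deviates — NE.
Both Cinema: Alex gets 6 (best alternative 0); Blair gets 10 (best alternative 3). Neither deviates — NE.
(Cinema, Football) is not a NE: Alex would switch to Football (6 > 5).
No other cell survives both best-response checks, so there are 2 pure NE.

2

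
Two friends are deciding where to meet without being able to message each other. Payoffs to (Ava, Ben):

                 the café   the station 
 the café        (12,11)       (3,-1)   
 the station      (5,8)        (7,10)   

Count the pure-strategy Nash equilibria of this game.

2

Both the café: Ava gets 12 (best alternative 5); Ben gets 11 (best alternative -1). Neither deviates — NE.
Both the station: Ava gets 7 (best alternative 3); Ben gets 10 (best alternative 8). Neither deviates — NE.
(the café, the station) is not a NE: Ava would switch to the station (7 > 3).
No other cell survives both best-response checks, so there are 2 pure NE.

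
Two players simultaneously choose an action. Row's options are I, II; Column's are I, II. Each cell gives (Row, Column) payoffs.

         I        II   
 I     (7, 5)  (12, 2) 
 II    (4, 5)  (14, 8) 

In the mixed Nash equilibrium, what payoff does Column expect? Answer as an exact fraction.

5

Row mixes with probability p on I, chosen so Column is indifferent: 5p + 5(1−p) = 2p + 8(1−p) gives p = 1/2.
Column's expected payoff is 5·1/2 + 5·1/2 = 5.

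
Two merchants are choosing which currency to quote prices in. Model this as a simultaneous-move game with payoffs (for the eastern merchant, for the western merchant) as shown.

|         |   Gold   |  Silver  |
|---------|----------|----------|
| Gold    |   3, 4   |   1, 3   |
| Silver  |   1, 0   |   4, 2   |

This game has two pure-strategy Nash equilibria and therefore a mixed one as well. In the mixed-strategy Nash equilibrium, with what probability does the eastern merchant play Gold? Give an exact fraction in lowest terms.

The eastern merchant's mix p on Gold must make the western merchant indifferent between Gold and Silver.
The western merchant's payoff from Gold: 4p + 0(1−p). From Silver: 3p + 2(1−p).
Set equal: 1p = 2(1−p) → p = 2/3.

2/3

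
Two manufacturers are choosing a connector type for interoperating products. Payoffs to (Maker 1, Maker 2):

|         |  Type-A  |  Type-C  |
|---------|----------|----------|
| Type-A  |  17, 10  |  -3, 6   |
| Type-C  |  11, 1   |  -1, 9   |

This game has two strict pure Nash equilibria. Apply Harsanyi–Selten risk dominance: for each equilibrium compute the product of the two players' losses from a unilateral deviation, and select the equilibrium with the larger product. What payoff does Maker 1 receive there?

17

At both Type-A: Maker 1 loses 17 − 11 = 6 by deviating; Maker 2 loses 10 − 6 = 4. Product = 6·4 = 24.
At both Type-C: Maker 1 loses -1 − (-3) = 2 by deviating; Maker 2 loses 9 − 1 = 8. Product = 2·8 = 16.
24 > 16, so both Type-A is risk-dominant. Maker 1's payoff there is 17.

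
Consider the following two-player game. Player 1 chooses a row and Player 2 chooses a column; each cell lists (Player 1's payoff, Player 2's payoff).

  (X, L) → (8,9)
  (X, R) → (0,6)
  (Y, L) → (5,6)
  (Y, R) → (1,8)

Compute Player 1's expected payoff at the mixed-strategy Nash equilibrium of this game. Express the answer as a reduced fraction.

Player 2 mixes with probability q on L, chosen so Player 1 is indifferent: 8q + 0(1−q) = 5q + 1(1−q) gives q = 1/4.
Player 1's expected payoff (from either row, since indifferent) is 8·1/4 + 0·3/4 = 2.

2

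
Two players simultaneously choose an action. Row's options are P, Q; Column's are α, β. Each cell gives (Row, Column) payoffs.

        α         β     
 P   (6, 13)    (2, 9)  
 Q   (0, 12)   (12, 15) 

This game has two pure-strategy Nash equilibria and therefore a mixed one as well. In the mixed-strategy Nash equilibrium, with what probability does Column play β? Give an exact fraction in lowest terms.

3/8

Column's mix q on α must make Row indifferent between P and Q.
Row's payoff from P: 6q + 2(1−q). From Q: 0q + 12(1−q).
Set equal: 6q = 10(1−q) → q = 10/16 = 5/8.
Probability on β is 1 − 5/8 = 3/8.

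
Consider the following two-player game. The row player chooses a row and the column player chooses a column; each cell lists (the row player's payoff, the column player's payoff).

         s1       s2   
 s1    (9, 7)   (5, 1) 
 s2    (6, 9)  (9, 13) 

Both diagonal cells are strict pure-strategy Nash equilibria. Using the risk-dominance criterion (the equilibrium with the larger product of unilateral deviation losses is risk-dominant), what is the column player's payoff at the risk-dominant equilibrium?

7

At both s1: the row player loses 9 − 6 = 3 by deviating; the column player loses 7 − 1 = 6. Product = 3·6 = 18.
At both s2: the row player loses 9 − 5 = 4 by deviating; the column player loses 13 − 9 = 4. Product = 4·4 = 16.
18 > 16, so both s1 is risk-dominant. The column player's payoff there is 7.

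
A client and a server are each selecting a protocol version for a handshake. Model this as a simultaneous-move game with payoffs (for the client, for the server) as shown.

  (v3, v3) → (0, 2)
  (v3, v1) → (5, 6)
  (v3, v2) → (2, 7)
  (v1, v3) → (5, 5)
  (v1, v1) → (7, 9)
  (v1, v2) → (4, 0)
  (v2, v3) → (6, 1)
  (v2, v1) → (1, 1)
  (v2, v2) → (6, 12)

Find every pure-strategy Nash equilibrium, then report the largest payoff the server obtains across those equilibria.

12

Both v1 is a pure NE (the client: 7 ≥ 5; the server: 9 ≥ 5). The server gets 9.
Both v2 is a pure NE (the client: 6 ≥ 4; the server: 12 ≥ 1). The server gets 12.
Every other cell has a profitable deviation for at least one player. Highest of {9, 12} is 12.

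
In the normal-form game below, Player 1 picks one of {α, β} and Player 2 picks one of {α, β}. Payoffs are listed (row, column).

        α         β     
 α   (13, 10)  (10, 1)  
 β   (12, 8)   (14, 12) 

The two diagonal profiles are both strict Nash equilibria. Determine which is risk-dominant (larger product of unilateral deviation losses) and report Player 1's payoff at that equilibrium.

At both α: Player 1 loses 13 − 12 = 1 by deviating; Player 2 loses 10 − 1 = 9. Product = 1·9 = 9.
At both β: Player 1 loses 14 − 10 = 4 by deviating; Player 2 loses 12 − 8 = 4. Product = 4·4 = 16.
16 > 9, so both β is risk-dominant. Player 1's payoff there is 14.

14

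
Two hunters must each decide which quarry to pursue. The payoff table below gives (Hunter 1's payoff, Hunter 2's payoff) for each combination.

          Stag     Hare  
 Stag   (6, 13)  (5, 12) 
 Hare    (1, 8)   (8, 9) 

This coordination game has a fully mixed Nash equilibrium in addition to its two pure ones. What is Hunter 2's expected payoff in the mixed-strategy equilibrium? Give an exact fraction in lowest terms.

Hunter 1 mixes with probability p on Stag, chosen so Hunter 2 is indifferent: 13p + 8(1−p) = 12p + 9(1−p) gives p = 1/2.
Hunter 2's expected payoff is 13·1/2 + 8·1/2 = 21/2.

21/2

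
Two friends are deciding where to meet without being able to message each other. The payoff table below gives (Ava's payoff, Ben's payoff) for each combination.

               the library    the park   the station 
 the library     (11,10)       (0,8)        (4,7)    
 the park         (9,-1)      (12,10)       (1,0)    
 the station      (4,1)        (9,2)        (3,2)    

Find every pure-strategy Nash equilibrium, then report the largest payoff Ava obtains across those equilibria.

12

Both the library is a pure NE (Ava: 11 ≥ 9; Ben: 10 ≥ 8). Ava gets 11.
Both the park is a pure NE (Ava: 12 ≥ 9; Ben: 10 ≥ 0). Ava gets 12.
Every other cell has a profitable deviation for at least one player. Highest of {11, 12} is 12.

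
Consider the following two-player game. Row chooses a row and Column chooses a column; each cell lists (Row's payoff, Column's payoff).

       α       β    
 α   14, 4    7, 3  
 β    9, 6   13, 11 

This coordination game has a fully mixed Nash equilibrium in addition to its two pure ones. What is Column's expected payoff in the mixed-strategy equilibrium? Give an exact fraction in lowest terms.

Row mixes with probability p on α, chosen so Column is indifferent: 4p + 6(1−p) = 3p + 11(1−p) gives p = 5/6.
Column's expected payoff is 4·5/6 + 6·1/6 = 13/3.

13/3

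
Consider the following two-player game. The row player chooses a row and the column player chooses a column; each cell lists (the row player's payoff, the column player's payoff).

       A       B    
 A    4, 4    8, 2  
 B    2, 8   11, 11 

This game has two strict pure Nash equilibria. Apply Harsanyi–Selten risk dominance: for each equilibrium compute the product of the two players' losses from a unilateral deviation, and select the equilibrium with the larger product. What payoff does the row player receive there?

11

At both A: the row player loses 4 − 2 = 2 by deviating; the column player loses 4 − 2 = 2. Product = 2·2 = 4.
At both B: the row player loses 11 − 8 = 3 by deviating; the column player loses 11 − 8 = 3. Product = 3·3 = 9.
9 > 4, so both B is risk-dominant. The row player's payoff there is 11.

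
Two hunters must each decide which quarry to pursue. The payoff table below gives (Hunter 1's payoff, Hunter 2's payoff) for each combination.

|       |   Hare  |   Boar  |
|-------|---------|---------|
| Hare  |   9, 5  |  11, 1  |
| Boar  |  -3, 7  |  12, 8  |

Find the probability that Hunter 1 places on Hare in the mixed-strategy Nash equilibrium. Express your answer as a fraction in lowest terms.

Hunter 1's mix p on Hare must make Hunter 2 indifferent between Hare and Boar.
Hunter 2's payoff from Hare: 5p + 7(1−p). From Boar: 1p + 8(1−p).
Set equal: 4p = 1(1−p) → p = 1/5.

1/5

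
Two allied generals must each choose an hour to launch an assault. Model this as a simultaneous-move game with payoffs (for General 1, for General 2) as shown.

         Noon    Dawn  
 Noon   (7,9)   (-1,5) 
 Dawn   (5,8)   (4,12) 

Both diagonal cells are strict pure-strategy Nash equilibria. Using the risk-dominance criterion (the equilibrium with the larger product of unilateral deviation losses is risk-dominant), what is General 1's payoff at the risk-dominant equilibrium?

4

At both Noon: General 1 loses 7 − 5 = 2 by deviating; General 2 loses 9 − 5 = 4. Product = 2·4 = 8.
At both Dawn: General 1 loses 4 − (-1) = 5 by deviating; General 2 loses 12 − 8 = 4. Product = 5·4 = 20.
20 > 8, so both Dawn is risk-dominant. General 1's payoff there is 4.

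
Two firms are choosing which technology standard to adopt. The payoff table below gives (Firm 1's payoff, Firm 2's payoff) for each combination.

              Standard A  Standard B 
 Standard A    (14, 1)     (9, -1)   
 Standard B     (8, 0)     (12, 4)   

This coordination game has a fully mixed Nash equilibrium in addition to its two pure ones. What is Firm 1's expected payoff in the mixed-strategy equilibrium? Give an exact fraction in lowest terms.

32/3

Firm 2 mixes with probability q on Standard A, chosen so Firm 1 is indifferent: 14q + 9(1−q) = 8q + 12(1−q) gives q = 1/3.
Firm 1's expected payoff (from either row, since indifferent) is 14·1/3 + 9·2/3 = 32/3.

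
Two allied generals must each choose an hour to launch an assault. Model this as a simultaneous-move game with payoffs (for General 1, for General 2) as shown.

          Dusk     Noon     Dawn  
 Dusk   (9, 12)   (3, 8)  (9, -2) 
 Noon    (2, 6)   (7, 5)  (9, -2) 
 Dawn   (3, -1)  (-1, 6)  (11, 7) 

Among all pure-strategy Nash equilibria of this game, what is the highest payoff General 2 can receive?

12

Both Dusk is a pure NE (General 1: 9 ≥ 3; General 2: 12 ≥ 8). General 2 gets 12.
Both Dawn is a pure NE (General 1: 11 ≥ 9; General 2: 7 ≥ 6). General 2 gets 7.
Every other cell has a profitable deviation for at least one player. Highest of {12, 7} is 12.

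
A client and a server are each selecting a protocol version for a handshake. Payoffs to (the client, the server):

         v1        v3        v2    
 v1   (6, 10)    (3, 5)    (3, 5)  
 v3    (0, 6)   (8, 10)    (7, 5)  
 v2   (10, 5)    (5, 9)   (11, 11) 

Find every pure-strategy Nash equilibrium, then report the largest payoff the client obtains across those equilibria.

11

Both v3 is a pure NE (the client: 8 ≥ 5; the server: 10 ≥ 6). The client gets 8.
Both v2 is a pure NE (the client: 11 ≥ 7; the server: 11 ≥ 9). The client gets 11.
Every other cell has a profitable deviation for at least one player. Highest of {8, 11} is 11.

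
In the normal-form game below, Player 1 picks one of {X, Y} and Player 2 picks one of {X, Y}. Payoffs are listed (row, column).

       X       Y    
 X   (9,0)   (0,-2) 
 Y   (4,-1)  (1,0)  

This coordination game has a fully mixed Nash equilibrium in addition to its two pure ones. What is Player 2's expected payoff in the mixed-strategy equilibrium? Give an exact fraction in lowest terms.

-2/3

Player 1 mixes with probability p on X, chosen so Player 2 is indifferent: 0p + (-1)(1−p) = (-2)p + 0(1−p) gives p = 1/3.
Player 2's expected payoff is 0·1/3 + (-1)·2/3 = -2/3.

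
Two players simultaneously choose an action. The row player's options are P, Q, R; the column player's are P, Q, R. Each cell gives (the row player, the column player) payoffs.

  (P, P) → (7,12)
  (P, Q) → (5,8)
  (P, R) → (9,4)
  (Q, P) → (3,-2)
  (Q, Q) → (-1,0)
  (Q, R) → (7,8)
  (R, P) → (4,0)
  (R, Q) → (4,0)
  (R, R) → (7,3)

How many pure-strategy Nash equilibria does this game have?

1

Both P: the row player gets 7 (best alternative 4); the column player gets 12 (best alternative 8). Neither deviates — NE.
Both R is not a NE: the row player would switch to P (9 > 7).
No other cell survives both best-response checks, so there is 1 pure NE.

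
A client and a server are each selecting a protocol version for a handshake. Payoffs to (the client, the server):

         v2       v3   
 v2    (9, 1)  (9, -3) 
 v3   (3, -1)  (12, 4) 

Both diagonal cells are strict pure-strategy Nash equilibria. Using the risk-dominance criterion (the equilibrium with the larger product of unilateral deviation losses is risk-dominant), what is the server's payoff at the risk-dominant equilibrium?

1

At both v2: the client loses 9 − 3 = 6 by deviating; the server loses 1 − (-3) = 4. Product = 6·4 = 24.
At both v3: the client loses 12 − 9 = 3 by deviating; the server loses 4 − (-1) = 5. Product = 3·5 = 15.
24 > 15, so both v2 is risk-dominant. The server's payoff there is 1.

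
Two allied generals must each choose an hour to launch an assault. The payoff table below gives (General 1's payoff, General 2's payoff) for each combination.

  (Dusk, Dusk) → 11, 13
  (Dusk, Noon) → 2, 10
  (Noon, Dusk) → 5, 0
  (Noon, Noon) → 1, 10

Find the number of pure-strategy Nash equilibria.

1

Both Dusk: General 1 gets 11 (best alternative 5); General 2 gets 13 (best alternative 10). Neither deviates — NE.
Both Noon is not a NE: General 1 would switch to Dusk (2 > 1).
No other cell survives both best-response checks, so there is 1 pure NE.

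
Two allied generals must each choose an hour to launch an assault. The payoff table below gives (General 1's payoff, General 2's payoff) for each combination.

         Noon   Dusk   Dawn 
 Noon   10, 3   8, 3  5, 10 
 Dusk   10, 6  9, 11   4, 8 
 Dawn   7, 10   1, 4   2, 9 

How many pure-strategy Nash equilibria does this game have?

(Noon, Dawn): General 1 gets 5 (best alternative 4); General 2 gets 10 (best alternative 3). Neither deviates — NE.
Both Dusk: General 1 gets 9 (best alternative 8); General 2 gets 11 (best alternative 8). Neither deviates — NE.
Both Dawn is not a NE: General 1 would switch to Noon (5 > 2).
No other cell survives both best-response checks, so there are 2 pure NE.

2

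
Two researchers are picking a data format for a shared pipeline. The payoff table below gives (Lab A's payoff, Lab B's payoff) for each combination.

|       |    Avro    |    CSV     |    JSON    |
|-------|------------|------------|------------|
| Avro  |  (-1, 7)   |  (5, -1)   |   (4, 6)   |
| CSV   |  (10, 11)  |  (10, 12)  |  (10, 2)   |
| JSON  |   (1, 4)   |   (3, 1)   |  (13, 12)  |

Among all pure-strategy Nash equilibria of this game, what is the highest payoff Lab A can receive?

Both CSV is a pure NE (Lab A: 10 ≥ 5; Lab B: 12 ≥ 11). Lab A gets 10.
Both JSON is a pure NE (Lab A: 13 ≥ 10; Lab B: 12 ≥ 4). Lab A gets 13.
Every other cell has a profitable deviation for at least one player. Highest of {10, 13} is 13.

13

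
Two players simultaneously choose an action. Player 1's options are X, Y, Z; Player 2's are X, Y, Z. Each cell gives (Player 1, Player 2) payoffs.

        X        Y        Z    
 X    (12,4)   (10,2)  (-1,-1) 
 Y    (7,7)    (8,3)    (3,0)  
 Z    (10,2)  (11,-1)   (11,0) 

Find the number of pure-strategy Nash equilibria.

1

Both X: Player 1 gets 12 (best alternative 10); Player 2 gets 4 (best alternative 2). Neither deviates — NE.
Both Z is not a NE: Player 2 would switch to X (2 > 0).
No other cell survives both best-response checks, so there is 1 pure NE.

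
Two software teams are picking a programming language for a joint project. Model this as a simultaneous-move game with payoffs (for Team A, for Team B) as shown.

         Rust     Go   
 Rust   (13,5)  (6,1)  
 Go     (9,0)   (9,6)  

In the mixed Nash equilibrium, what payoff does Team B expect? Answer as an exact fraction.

Team A mixes with probability p on Rust, chosen so Team B is indifferent: 5p + 0(1−p) = 1p + 6(1−p) gives p = 3/5.
Team B's expected payoff is 5·3/5 + 0·2/5 = 3.

3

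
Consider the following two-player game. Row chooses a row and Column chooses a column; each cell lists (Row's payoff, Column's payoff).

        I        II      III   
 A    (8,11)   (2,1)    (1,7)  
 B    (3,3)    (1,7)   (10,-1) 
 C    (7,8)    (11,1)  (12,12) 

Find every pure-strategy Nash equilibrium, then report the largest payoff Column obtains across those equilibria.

12

(A, I) is a pure NE (Row: 8 ≥ 7; Column: 11 ≥ 7). Column gets 11.
(C, III) is a pure NE (Row: 12 ≥ 10; Column: 12 ≥ 8). Column gets 12.
Every other cell has a profitable deviation for at least one player. Highest of {11, 12} is 12.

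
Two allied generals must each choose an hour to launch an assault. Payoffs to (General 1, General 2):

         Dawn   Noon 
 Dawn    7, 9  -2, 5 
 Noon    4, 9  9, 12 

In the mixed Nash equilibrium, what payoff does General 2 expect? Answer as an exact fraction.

9

General 1 mixes with probability p on Dawn, chosen so General 2 is indifferent: 9p + 9(1−p) = 5p + 12(1−p) gives p = 3/7.
General 2's expected payoff is 9·3/7 + 9·4/7 = 9.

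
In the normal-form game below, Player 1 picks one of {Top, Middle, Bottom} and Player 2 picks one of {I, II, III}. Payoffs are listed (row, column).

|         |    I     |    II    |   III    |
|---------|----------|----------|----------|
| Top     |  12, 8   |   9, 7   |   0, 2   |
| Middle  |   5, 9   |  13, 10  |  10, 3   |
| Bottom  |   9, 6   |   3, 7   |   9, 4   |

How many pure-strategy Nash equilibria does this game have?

(Top, I): Player 1 gets 12 (best alternative 9); Player 2 gets 8 (best alternative 7). Neither deviates — NE.
(Middle, II): Player 1 gets 13 (best alternative 9); Player 2 gets 10 (best alternative 9). Neither deviates — NE.
(Bottom, III) is not a NE: Player 1 would switch to Middle (10 > 9).
No other cell survives both best-response checks, so there are 2 pure NE.

2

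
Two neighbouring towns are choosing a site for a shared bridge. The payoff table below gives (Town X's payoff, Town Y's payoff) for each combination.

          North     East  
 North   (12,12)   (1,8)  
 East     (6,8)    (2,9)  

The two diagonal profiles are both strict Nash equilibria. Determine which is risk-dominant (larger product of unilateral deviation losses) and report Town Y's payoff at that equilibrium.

12

At both North: Town X loses 12 − 6 = 6 by deviating; Town Y loses 12 − 8 = 4. Product = 6·4 = 24.
At both East: Town X loses 2 − 1 = 1 by deviating; Town Y loses 9 − 8 = 1. Product = 1·1 = 1.
24 > 1, so both North is risk-dominant. Town Y's payoff there is 12.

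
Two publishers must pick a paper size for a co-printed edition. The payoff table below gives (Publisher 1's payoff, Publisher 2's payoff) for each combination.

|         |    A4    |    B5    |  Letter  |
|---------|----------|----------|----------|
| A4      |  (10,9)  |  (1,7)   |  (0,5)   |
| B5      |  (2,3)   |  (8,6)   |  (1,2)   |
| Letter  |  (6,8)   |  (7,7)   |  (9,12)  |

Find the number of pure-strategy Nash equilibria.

3

Both A4: Publisher 1 gets 10 (best alternative 6); Publisher 2 gets 9 (best alternative 7). Neither deviates — NE.
Both B5: Publisher 1 gets 8 (best alternative 7); Publisher 2 gets 6 (best alternative 3). Neither deviates — NE.
Both Letter: Publisher 1 gets 9 (best alternative 1); Publisher 2 gets 12 (best alternative 8). Neither deviates — NE.
(B5, Letter) is not a NE: Publisher 1 would switch to Letter (9 > 1).
No other cell survives both best-response checks, so there are 3 pure NE.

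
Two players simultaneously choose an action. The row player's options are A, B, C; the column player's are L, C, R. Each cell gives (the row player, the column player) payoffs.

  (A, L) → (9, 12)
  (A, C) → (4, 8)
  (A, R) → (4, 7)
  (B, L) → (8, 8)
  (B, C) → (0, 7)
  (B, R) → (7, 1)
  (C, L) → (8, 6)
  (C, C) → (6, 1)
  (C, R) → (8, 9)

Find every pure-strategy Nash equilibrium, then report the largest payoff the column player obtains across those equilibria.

12

(A, L) is a pure NE (the row player: 9 ≥ 8; the column player: 12 ≥ 8). The column player gets 12.
(C, R) is a pure NE (the row player: 8 ≥ 7; the column player: 9 ≥ 6). The column player gets 9.
Every other cell has a profitable deviation for at least one player. Highest of {12, 9} is 12.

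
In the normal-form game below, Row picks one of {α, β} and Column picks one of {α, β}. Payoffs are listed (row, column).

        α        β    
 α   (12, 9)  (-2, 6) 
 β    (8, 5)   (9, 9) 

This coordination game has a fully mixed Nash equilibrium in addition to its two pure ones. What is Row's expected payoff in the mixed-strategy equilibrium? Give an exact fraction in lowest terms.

124/15

Column mixes with probability q on α, chosen so Row is indifferent: 12q + (-2)(1−q) = 8q + 9(1−q) gives q = 11/15.
Row's expected payoff (from either row, since indifferent) is 12·11/15 + (-2)·4/15 = 124/15.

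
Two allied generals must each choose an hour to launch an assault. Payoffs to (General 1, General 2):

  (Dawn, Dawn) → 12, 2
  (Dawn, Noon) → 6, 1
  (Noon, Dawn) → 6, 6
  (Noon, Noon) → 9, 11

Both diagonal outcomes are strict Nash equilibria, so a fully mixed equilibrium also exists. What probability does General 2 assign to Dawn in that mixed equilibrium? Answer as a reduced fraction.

General 2's mix q on Dawn must make General 1 indifferent between Dawn and Noon.
General 1's payoff from Dawn: 12q + 6(1−q). From Noon: 6q + 9(1−q).
Set equal: 6q = 3(1−q) → q = 3/9 = 1/3.

1/3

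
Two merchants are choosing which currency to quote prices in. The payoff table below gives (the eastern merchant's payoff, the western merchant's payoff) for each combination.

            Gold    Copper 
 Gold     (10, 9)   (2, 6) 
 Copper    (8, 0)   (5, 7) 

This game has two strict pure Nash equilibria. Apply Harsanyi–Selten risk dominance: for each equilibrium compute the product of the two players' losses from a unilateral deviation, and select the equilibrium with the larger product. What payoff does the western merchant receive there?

7

At both Gold: the eastern merchant loses 10 − 8 = 2 by deviating; the western merchant loses 9 − 6 = 3. Product = 2·3 = 6.
At both Copper: the eastern merchant loses 5 − 2 = 3 by deviating; the western merchant loses 7 − 0 = 7. Product = 3·7 = 21.
21 > 6, so both Copper is risk-dominant. The western merchant's payoff there is 7.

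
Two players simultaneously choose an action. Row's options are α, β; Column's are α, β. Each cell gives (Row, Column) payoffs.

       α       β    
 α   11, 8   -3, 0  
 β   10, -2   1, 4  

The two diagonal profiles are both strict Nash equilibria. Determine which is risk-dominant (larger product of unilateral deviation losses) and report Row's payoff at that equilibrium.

1

At both α: Row loses 11 − 10 = 1 by deviating; Column loses 8 − 0 = 8. Product = 1·8 = 8.
At both β: Row loses 1 − (-3) = 4 by deviating; Column loses 4 − (-2) = 6. Product = 4·6 = 24.
24 > 8, so both β is risk-dominant. Row's payoff there is 1.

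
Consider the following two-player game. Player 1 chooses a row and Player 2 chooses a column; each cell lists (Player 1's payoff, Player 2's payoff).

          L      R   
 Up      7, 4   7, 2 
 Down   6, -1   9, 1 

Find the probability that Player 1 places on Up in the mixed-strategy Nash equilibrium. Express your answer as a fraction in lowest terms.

Player 1's mix p on Up must make Player 2 indifferent between L and R.
Player 2's payoff from L: 4p + (-1)(1−p). From R: 2p + 1(1−p).
Set equal: 2p = 2(1−p) → p = 2/4 = 1/2.

1/2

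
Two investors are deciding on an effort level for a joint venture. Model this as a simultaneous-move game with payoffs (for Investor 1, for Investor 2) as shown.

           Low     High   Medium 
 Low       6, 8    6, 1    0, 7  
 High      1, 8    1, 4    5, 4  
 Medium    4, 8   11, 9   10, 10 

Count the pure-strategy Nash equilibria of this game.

2

Both Low: Investor 1 gets 6 (best alternative 4); Investor 2 gets 8 (best alternative 7). Neither deviates — NE.
Both Medium: Investor 1 gets 10 (best alternative 5); Investor 2 gets 10 (best alternative 9). Neither deviates — NE.
Both High is not a NE: Investor 1 would switch to Medium (11 > 1).
No other cell survives both best-response checks, so there are 2 pure NE.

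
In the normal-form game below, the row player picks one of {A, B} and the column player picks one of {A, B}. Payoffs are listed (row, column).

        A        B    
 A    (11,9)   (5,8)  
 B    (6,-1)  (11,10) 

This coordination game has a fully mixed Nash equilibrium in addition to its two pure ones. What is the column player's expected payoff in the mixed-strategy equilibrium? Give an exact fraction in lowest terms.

49/6

The row player mixes with probability p on A, chosen so the column player is indifferent: 9p + (-1)(1−p) = 8p + 10(1−p) gives p = 11/12.
The column player's expected payoff is 9·11/12 + (-1)·1/12 = 49/6.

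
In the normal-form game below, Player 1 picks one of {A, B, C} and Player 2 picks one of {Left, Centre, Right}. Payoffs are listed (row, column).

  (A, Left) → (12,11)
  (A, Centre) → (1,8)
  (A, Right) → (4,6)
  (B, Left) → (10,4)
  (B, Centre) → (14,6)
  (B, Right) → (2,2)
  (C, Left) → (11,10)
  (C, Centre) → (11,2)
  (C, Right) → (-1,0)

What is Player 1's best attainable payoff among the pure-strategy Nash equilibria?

(A, Left) is a pure NE (Player 1: 12 ≥ 11; Player 2: 11 ≥ 8). Player 1 gets 12.
(B, Centre) is a pure NE (Player 1: 14 ≥ 11; Player 2: 6 ≥ 4). Player 1 gets 14.
Every other cell has a profitable deviation for at least one player. Highest of {12, 14} is 14.

14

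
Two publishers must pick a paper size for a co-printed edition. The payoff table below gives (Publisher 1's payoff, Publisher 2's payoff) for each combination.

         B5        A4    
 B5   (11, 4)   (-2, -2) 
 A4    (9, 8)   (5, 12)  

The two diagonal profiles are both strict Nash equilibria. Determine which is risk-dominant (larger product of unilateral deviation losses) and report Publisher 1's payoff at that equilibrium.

At both B5: Publisher 1 loses 11 − 9 = 2 by deviating; Publisher 2 loses 4 − (-2) = 6. Product = 2·6 = 12.
At both A4: Publisher 1 loses 5 − (-2) = 7 by deviating; Publisher 2 loses 12 − 8 = 4. Product = 7·4 = 28.
28 > 12, so both A4 is risk-dominant. Publisher 1's payoff there is 5.

5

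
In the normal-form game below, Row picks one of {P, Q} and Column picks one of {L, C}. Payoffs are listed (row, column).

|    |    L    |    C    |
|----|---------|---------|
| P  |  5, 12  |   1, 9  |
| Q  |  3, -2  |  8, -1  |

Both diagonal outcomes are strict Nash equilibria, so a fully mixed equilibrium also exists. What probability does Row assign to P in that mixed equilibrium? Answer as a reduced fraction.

1/4

Row's mix p on P must make Column indifferent between L and C.
Column's payoff from L: 12p + (-2)(1−p). From C: 9p + (-1)(1−p).
Set equal: 3p = 1(1−p) → p = 1/4.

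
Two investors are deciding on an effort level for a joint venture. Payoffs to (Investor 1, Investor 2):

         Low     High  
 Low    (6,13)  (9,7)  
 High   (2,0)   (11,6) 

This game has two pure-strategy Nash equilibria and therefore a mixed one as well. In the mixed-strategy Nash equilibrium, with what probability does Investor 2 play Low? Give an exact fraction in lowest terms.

Investor 2's mix q on Low must make Investor 1 indifferent between Low and High.
Investor 1's payoff from Low: 6q + 9(1−q). From High: 2q + 11(1−q).
Set equal: 4q = 2(1−q) → q = 2/6 = 1/3.

1/3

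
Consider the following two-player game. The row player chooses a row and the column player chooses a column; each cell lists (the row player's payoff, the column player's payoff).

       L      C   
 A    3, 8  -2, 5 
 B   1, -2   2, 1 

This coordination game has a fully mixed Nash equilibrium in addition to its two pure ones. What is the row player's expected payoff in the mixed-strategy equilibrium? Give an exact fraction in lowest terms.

4/3

The column player mixes with probability q on L, chosen so the row player is indifferent: 3q + (-2)(1−q) = 1q + 2(1−q) gives q = 2/3.
The row player's expected payoff (from either row, since indifferent) is 3·2/3 + (-2)·1/3 = 4/3.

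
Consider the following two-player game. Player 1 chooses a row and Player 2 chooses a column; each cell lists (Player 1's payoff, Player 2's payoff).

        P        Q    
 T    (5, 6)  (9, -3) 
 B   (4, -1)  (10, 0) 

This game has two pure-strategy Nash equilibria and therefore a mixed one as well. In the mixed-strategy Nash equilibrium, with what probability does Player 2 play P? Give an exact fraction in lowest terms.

Player 2's mix q on P must make Player 1 indifferent between T and B.
Player 1's payoff from T: 5q + 9(1−q). From B: 4q + 10(1−q).
Set equal: 1q = 1(1−q) → q = 1/2.

1/2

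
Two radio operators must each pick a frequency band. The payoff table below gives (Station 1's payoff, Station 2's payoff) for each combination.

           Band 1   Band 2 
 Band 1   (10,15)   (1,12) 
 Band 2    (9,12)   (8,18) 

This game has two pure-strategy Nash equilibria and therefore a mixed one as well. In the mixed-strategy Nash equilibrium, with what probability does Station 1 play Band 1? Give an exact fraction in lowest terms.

Station 1's mix p on Band 1 must make Station 2 indifferent between Band 1 and Band 2.
Station 2's payoff from Band 1: 15p + 12(1−p). From Band 2: 12p + 18(1−p).
Set equal: 3p = 6(1−p) → p = 6/9 = 2/3.

2/3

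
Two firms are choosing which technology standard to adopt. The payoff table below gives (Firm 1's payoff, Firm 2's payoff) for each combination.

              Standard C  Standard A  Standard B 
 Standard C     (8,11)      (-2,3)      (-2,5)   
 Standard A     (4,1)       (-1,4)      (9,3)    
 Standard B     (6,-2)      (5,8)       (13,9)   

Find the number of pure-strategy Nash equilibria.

Both Standard C: Firm 1 gets 8 (best alternative 6); Firm 2 gets 11 (best alternative 5). Neither deviates — NE.
Both Standard B: Firm 1 gets 13 (best alternative 9); Firm 2 gets 9 (best alternative 8). Neither deviates — NE.
Both Standard A is not a NE: Firm 1 would switch to Standard B (5 > -1).
No other cell survives both best-response checks, so there are 2 pure NE.

2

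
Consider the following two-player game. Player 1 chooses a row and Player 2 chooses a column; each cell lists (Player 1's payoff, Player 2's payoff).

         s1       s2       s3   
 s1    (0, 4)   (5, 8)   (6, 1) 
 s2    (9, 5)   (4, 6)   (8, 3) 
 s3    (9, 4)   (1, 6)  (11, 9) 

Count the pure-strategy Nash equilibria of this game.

(s1, s2): Player 1 gets 5 (best alternative 4); Player 2 gets 8 (best alternative 4). Neither deviates — NE.
Both s3: Player 1 gets 11 (best alternative 8); Player 2 gets 9 (best alternative 6). Neither deviates — NE.
Both s1 is not a NE: Player 1 would switch to s2 (9 > 0).
No other cell survives both best-response checks, so there are 2 pure NE.

2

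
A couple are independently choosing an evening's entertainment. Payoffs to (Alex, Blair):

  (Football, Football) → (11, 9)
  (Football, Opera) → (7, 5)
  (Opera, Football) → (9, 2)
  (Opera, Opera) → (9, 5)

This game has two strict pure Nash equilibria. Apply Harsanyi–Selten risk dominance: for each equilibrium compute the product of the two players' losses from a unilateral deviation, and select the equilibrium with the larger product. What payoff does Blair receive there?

At both Football: Alex loses 11 − 9 = 2 by deviating; Blair loses 9 − 5 = 4. Product = 2·4 = 8.
At both Opera: Alex loses 9 − 7 = 2 by deviating; Blair loses 5 − 2 = 3. Product = 2·3 = 6.
8 > 6, so both Football is risk-dominant. Blair's payoff there is 9.

9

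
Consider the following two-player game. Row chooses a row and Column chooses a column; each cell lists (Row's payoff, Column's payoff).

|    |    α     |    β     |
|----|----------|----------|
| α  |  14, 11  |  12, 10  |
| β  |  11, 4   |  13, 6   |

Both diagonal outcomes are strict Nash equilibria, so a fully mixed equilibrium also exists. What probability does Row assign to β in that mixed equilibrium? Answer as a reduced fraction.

1/3

Row's mix p on α must make Column indifferent between α and β.
Column's payoff from α: 11p + 4(1−p). From β: 10p + 6(1−p).
Set equal: 1p = 2(1−p) → p = 2/3.
Probability on β is 1 − 2/3 = 1/3.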